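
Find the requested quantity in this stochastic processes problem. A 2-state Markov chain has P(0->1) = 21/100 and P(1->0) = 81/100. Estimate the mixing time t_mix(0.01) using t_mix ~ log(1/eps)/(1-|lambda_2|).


lambda_2 = |1 - p01 - p10| = |1 - 0.2100 - 0.8100| = 0.0200
t_mix ~ log(1/eps)/(1 - |lambda_2|)
= log(100)/(1 - 0.0200) = 4.6052/0.9800
= 4.6992

4.6992


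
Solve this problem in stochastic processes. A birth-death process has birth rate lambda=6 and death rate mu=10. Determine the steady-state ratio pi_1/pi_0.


For birth-death process, pi_n/pi_0 = (lambda/mu)^n
= (6/10)^1
= 0.6000

0.6000


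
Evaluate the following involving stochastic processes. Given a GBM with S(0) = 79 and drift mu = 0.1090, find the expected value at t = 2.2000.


E[S(t)] = S(0) * exp(mu * t)
= 79 * exp(0.1090 * 2.2000)
= 79 * 1.2710
= 100.4086

100.4086


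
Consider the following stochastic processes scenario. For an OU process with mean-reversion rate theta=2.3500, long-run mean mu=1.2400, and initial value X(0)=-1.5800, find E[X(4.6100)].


E[X(t)] = mu + (X(0) - mu)*exp(-theta*t)
= 1.2400 + (-1.5800 - 1.2400)*exp(-2.3500*4.6100)
= 1.2400 + -2.8200 * 1.9727e-05
= 1.2399

1.2399


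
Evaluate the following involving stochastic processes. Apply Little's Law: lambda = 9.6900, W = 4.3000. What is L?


Little's Law: L = lambda * W
= 9.6900 * 4.3000
= 41.6670

41.6670


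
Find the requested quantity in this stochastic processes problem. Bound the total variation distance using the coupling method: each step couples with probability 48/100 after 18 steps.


TV distance bound <= (1-delta)^n
= (1 - 0.4800)^18
= 0.5200^18
= 7.7279e-06

7.7279e-06


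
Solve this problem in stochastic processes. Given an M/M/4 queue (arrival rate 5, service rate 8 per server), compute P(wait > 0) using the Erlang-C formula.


a = lambda/mu = 0.6250
rho = a/c = 0.1562
Erlang-C formula applied:
C(c,a) = 0.0040

0.0040


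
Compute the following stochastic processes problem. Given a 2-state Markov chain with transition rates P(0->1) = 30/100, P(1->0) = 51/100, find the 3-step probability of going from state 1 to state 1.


Computing P^3 by matrix multiplication.
P = [[0.7000, 0.3000], [0.5100, 0.4900]]
After raising P to the power 3:
P^3(1,1) = 0.3747

0.3747


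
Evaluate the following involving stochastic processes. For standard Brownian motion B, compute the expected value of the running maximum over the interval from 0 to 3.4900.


E(max B(s)) = sqrt(2t/pi)
= sqrt(2*3.4900/pi)
= sqrt(2.2218)
= 1.4906

1.4906


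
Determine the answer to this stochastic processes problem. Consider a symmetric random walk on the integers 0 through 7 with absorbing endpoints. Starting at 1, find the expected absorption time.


For symmetric RW on 0,...,N with absorbing barriers, E(i) = i*(N-i)
E(1) = 1 * 6 = 6

6


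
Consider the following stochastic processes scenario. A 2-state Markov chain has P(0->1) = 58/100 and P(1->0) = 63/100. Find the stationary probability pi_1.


Stationary distribution: pi_0 = p10/(p01+p10), pi_1 = p01/(p01+p10)
p01 = 0.5800, p10 = 0.6300
pi_1 = 0.4793

0.4793


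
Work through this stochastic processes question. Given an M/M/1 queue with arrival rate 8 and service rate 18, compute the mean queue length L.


rho = 8/18 = 0.4444
L = rho/(1-rho)
= 0.4444/0.5556
= 0.8000

0.8000


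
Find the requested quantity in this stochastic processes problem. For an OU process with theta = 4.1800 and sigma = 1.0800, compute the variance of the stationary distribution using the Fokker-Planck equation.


Stationary variance = sigma^2 / (2*theta)
= 1.0800^2 / (2*4.1800)
= 1.1664 / 8.3600
= 0.1395

0.1395


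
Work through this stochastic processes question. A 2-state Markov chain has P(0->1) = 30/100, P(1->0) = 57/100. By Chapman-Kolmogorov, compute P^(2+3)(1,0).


P^5 = P^2 * P^3
Computing via matrix multiplication of the transition matrix.
Entry (1,0) of P^5 = 0.6551

0.6551


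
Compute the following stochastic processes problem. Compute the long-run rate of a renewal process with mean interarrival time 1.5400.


Long-run renewal rate = 1/E(X)
= 1/1.5400
= 0.6494

0.6494


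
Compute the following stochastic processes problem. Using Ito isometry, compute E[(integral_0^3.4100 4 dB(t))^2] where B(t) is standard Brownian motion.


By Ito isometry: E[(int f dB)^2] = int f^2 dt
= 4^2 * 3.4100
= 16 * 3.4100 = 54.5600

54.5600


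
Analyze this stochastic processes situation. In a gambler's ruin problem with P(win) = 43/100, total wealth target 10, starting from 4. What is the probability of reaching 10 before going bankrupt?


Gambler's ruin formula:
r = q/p = 0.5700/0.4300 = 1.3256
P(win) = (1 - r^i)/(1 - r^N)
= (1 - 1.3256^4)/(1 - 1.3256^10)
= 0.1325

0.1325


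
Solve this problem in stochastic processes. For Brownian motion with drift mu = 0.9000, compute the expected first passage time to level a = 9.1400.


Expected first passage time = a/mu
= 9.1400/0.9000
= 10.1556

10.1556


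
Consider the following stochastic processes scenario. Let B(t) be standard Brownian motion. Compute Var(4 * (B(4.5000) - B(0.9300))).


Var(alpha*(B(t)-B(s))) = alpha^2 * (t-s)
= 4^2 * (4.5000 - 0.9300)
= 16 * 3.5700
= 57.1200

57.1200


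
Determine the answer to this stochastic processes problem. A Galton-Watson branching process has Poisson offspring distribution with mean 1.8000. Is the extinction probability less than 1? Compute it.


Since mu = 1.8000 > 1, extinction prob q < 1.
Solve s = exp(mu*(s-1)) iteratively.
q = 0.2676

0.2676


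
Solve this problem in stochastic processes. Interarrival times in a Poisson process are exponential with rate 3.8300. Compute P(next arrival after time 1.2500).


P(X > t) = exp(-lambda * t)
= exp(-3.8300 * 1.2500)
= exp(-4.7875) = 0.0083

0.0083


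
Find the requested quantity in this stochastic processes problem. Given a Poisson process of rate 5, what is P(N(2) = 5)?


P(N(t)=k) = (lambda*t)^k * exp(-lambda*t) / k!
lambda*t = 10
= 10^5 * exp(-10) / 5!
= 100000 * 4.5400e-05 / 120
= 0.0378

0.0378


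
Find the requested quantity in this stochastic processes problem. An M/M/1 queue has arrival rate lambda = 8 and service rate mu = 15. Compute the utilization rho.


rho = lambda/mu
= 8/15
= 0.5333

0.5333


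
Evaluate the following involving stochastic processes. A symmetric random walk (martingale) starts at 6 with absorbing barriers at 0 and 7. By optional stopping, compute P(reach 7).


By optional stopping theorem: E(M at tau) = M(0) = 6
P(hit 7)*7 + P(hit 0)*0 = 6
P(hit 7) = (6 - 0)/(7 - 0) = 6/7 = 0.8571

0.8571


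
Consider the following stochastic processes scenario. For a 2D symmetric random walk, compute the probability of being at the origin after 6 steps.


P = C(6,3)^2 / 4^6
= 20^2 / 4096
= 400 / 4096
= 0.0977

0.0977


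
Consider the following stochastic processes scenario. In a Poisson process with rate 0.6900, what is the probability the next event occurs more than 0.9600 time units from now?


P(X > t) = exp(-lambda * t)
= exp(-0.6900 * 0.9600)
= exp(-0.6624) = 0.5156

0.5156


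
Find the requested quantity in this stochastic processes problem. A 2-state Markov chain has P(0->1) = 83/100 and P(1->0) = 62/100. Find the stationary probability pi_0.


Stationary distribution: pi_0 = p10/(p01+p10), pi_1 = p01/(p01+p10)
p01 = 0.8300, p10 = 0.6200
pi_0 = 0.4276

0.4276


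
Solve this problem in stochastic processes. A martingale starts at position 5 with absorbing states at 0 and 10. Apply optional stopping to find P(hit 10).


By optional stopping theorem: E(M at tau) = M(0) = 5
P(hit 10)*10 + P(hit 0)*0 = 5
P(hit 10) = (5 - 0)/(10 - 0) = 1/2 = 0.5000

0.5000


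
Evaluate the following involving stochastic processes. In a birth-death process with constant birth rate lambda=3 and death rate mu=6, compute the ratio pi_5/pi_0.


For birth-death process, pi_n/pi_0 = (lambda/mu)^n
= (3/6)^5
= 0.0312

0.0312


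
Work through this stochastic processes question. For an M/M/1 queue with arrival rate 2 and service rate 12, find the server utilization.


rho = lambda/mu
= 2/12
= 0.1667

0.1667


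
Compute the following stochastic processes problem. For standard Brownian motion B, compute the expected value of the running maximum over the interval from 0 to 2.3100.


E(max B(s)) = sqrt(2t/pi)
= sqrt(2*2.3100/pi)
= sqrt(1.4706)
= 1.2127

1.2127


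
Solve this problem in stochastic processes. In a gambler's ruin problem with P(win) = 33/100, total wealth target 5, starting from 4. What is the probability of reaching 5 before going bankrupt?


Gambler's ruin formula:
r = q/p = 0.6700/0.3300 = 2.0303
P(win) = (1 - r^i)/(1 - r^N)
= (1 - 2.0303^4)/(1 - 2.0303^5)
= 0.4774

0.4774


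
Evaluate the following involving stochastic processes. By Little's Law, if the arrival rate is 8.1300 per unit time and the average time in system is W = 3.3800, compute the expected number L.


Little's Law: L = lambda * W
= 8.1300 * 3.3800
= 27.4794

27.4794


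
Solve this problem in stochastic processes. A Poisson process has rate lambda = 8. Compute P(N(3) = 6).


P(N(t)=k) = (lambda*t)^k * exp(-lambda*t) / k!
lambda*t = 24
= 24^6 * exp(-24) / 6!
= 191102976 * 3.7751e-11 / 720
= 1.0020e-05

1.0020e-05


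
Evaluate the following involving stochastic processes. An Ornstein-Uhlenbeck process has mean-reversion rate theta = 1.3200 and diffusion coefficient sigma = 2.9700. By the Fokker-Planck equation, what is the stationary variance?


Stationary variance = sigma^2 / (2*theta)
= 2.9700^2 / (2*1.3200)
= 8.8209 / 2.6400
= 3.3413

3.3413


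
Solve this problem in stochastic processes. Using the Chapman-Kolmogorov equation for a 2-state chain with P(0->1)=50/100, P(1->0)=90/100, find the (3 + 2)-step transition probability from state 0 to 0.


P^5 = P^3 * P^2
Computing via matrix multiplication of the transition matrix.
Entry (0,0) of P^5 = 0.6392

0.6392


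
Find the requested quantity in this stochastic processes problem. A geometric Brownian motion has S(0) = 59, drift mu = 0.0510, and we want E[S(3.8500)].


E[S(t)] = S(0) * exp(mu * t)
= 59 * exp(0.0510 * 3.8500)
= 59 * 1.2170
= 71.8002

71.8002


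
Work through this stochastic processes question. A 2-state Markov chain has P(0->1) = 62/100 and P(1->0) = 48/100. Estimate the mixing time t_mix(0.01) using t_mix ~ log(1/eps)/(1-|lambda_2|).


lambda_2 = |1 - p01 - p10| = |1 - 0.6200 - 0.4800| = 0.1000
t_mix ~ log(1/eps)/(1 - |lambda_2|)
= log(100)/(1 - 0.1000) = 4.6052/0.9000
= 5.1169

5.1169


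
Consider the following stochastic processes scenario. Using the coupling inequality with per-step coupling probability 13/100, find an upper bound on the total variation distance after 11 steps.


TV distance bound <= (1-delta)^n
= (1 - 0.1300)^11
= 0.8700^11
= 0.2161

0.2161


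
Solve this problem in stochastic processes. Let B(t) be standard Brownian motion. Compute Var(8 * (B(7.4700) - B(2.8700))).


Var(alpha*(B(t)-B(s))) = alpha^2 * (t-s)
= 8^2 * (7.4700 - 2.8700)
= 64 * 4.6000
= 294.4000

294.4000


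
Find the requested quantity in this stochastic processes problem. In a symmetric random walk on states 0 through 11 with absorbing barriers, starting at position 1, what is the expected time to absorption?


For symmetric RW on 0,...,N with absorbing barriers, E(i) = i*(N-i)
E(1) = 1 * 10 = 10

10


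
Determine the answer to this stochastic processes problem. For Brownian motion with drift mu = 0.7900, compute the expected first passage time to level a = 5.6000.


Expected first passage time = a/mu
= 5.6000/0.7900
= 7.0886

7.0886


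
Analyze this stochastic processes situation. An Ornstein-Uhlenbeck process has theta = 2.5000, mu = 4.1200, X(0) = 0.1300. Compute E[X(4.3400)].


E[X(t)] = mu + (X(0) - mu)*exp(-theta*t)
= 4.1200 + (0.1300 - 4.1200)*exp(-2.5000*4.3400)
= 4.1200 + -3.9900 * 1.9405e-05
= 4.1199

4.1199


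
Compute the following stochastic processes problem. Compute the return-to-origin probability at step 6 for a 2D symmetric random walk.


P = C(6,3)^2 / 4^6
= 20^2 / 4096
= 400 / 4096
= 0.0977

0.0977


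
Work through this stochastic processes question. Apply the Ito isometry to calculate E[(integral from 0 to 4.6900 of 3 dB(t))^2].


By Ito isometry: E[(int f dB)^2] = int f^2 dt
= 3^2 * 4.6900
= 9 * 4.6900 = 42.2100

42.2100


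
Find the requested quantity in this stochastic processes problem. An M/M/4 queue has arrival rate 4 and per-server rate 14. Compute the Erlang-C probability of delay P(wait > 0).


a = lambda/mu = 0.2857
rho = a/c = 0.0714
Erlang-C formula applied:
C(c,a) = 2.2471e-04

2.2471e-04


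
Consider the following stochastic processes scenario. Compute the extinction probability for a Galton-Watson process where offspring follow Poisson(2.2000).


Since mu = 2.2000 > 1, extinction prob q < 1.
Solve s = exp(mu*(s-1)) iteratively.
q = 0.1563

0.1563


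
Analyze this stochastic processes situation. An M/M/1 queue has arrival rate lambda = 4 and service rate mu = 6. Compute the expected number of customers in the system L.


rho = 4/6 = 0.6667
L = rho/(1-rho)
= 0.6667/0.3333
= 2.0000

2.0000


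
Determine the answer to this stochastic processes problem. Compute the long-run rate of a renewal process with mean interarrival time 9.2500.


Long-run renewal rate = 1/E(X)
= 1/9.2500
= 0.1081

0.1081


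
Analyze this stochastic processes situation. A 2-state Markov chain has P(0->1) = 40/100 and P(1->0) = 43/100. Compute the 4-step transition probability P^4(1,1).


Computing P^4 by matrix multiplication.
P = [[0.6000, 0.4000], [0.4300, 0.5700]]
After raising P to the power 4:
P^4(1,1) = 0.4824

0.4824


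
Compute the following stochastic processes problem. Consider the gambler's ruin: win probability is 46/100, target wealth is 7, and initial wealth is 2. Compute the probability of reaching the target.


Gambler's ruin formula:
r = q/p = 0.5400/0.4600 = 1.1739
P(win) = (1 - r^i)/(1 - r^N)
= (1 - 1.1739^2)/(1 - 1.1739^7)
= 0.1824

0.1824


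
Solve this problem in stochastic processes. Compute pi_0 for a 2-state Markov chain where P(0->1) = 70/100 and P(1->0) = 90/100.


Stationary distribution: pi_0 = p10/(p01+p10), pi_1 = p01/(p01+p10)
p01 = 0.7000, p10 = 0.9000
pi_0 = 0.5625

0.5625


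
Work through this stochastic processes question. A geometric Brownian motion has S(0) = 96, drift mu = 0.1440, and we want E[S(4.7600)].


E[S(t)] = S(0) * exp(mu * t)
= 96 * exp(0.1440 * 4.7600)
= 96 * 1.9846
= 190.5259

190.5259


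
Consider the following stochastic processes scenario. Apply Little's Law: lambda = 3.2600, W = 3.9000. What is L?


Little's Law: L = lambda * W
= 3.2600 * 3.9000
= 12.7140

12.7140


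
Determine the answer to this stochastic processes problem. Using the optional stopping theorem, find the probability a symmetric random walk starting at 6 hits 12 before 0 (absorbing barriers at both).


By optional stopping theorem: E(M at tau) = M(0) = 6
P(hit 12)*12 + P(hit 0)*0 = 6
P(hit 12) = (6 - 0)/(12 - 0) = 1/2 = 0.5000

0.5000


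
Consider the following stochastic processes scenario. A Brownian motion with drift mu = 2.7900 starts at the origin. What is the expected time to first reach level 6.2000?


Expected first passage time = a/mu
= 6.2000/2.7900
= 2.2222

2.2222


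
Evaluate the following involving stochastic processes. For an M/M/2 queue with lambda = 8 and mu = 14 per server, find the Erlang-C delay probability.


a = lambda/mu = 0.5714
rho = a/c = 0.2857
Erlang-C formula applied:
C(c,a) = 0.1270

0.1270


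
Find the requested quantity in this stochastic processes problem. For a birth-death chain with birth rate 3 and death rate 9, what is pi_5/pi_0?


For birth-death process, pi_n/pi_0 = (lambda/mu)^n
= (3/9)^5
= 0.0041

0.0041


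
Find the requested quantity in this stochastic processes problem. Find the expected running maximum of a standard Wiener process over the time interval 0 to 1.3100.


E(max B(s)) = sqrt(2t/pi)
= sqrt(2*1.3100/pi)
= sqrt(0.8340)
= 0.9132

0.9132


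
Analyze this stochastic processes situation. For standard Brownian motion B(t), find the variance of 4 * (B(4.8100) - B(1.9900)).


Var(alpha*(B(t)-B(s))) = alpha^2 * (t-s)
= 4^2 * (4.8100 - 1.9900)
= 16 * 2.8200
= 45.1200

45.1200


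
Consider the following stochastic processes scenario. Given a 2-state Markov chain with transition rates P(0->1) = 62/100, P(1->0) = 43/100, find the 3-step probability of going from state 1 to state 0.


Computing P^3 by matrix multiplication.
P = [[0.3800, 0.6200], [0.4300, 0.5700]]
After raising P to the power 3:
P^3(1,0) = 0.4096

0.4096


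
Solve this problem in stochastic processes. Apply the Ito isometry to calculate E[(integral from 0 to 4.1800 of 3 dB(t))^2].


By Ito isometry: E[(int f dB)^2] = int f^2 dt
= 3^2 * 4.1800
= 9 * 4.1800 = 37.6200

37.6200


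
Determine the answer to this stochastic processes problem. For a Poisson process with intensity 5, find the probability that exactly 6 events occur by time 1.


P(N(t)=k) = (lambda*t)^k * exp(-lambda*t) / k!
lambda*t = 5
= 5^6 * exp(-5) / 6!
= 15625 * 0.0067 / 720
= 0.1462

0.1462


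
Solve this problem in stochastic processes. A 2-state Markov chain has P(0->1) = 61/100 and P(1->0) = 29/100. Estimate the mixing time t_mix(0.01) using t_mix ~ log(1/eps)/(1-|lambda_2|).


lambda_2 = |1 - p01 - p10| = |1 - 0.6100 - 0.2900| = 0.1000
t_mix ~ log(1/eps)/(1 - |lambda_2|)
= log(100)/(1 - 0.1000) = 4.6052/0.9000
= 5.1169

5.1169


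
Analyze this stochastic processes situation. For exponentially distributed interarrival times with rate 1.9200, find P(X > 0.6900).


P(X > t) = exp(-lambda * t)
= exp(-1.9200 * 0.6900)
= exp(-1.3248) = 0.2659

0.2659


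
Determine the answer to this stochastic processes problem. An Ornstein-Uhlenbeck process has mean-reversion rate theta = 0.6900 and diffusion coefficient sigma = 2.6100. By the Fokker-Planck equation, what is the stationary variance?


Stationary variance = sigma^2 / (2*theta)
= 2.6100^2 / (2*0.6900)
= 6.8121 / 1.3800
= 4.9363

4.9363


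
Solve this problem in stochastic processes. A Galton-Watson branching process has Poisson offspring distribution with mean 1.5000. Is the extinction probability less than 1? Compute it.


Since mu = 1.5000 > 1, extinction prob q < 1.
Solve s = exp(mu*(s-1)) iteratively.
q = 0.4172

0.4172


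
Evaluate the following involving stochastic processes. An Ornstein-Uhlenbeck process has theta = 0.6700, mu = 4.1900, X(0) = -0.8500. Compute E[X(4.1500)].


E[X(t)] = mu + (X(0) - mu)*exp(-theta*t)
= 4.1900 + (-0.8500 - 4.1900)*exp(-0.6700*4.1500)
= 4.1900 + -5.0400 * 0.0620
= 3.8775

3.8775


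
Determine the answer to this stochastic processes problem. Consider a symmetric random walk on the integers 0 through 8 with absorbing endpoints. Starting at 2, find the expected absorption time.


For symmetric RW on 0,...,N with absorbing barriers, E(i) = i*(N-i)
E(2) = 2 * 6 = 12

12


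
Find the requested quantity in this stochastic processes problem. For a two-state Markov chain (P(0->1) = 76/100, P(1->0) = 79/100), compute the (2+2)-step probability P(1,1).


P^4 = P^2 * P^2
Computing via matrix multiplication of the transition matrix.
Entry (1,1) of P^4 = 0.5370

0.5370


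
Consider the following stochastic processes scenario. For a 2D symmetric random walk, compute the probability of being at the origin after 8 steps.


P = C(8,4)^2 / 4^8
= 70^2 / 65536
= 4900 / 65536
= 0.0748

0.0748


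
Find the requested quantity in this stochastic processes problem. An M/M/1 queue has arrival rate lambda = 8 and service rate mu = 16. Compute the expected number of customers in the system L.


rho = 8/16 = 0.5000
L = rho/(1-rho)
= 0.5000/0.5000
= 1.0000

1.0000


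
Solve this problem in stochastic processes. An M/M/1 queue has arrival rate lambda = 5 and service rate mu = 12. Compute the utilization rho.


rho = lambda/mu
= 5/12
= 0.4167

0.4167


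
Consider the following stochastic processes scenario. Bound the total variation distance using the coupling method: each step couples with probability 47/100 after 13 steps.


TV distance bound <= (1-delta)^n
= (1 - 0.4700)^13
= 0.5300^13
= 2.6037e-04

2.6037e-04


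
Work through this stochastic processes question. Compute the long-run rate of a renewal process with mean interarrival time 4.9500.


Long-run renewal rate = 1/E(X)
= 1/4.9500
= 0.2020

0.2020


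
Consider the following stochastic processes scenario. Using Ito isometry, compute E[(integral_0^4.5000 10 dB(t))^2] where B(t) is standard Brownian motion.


By Ito isometry: E[(int f dB)^2] = int f^2 dt
= 10^2 * 4.5000
= 100 * 4.5000 = 450.0000

450.0000


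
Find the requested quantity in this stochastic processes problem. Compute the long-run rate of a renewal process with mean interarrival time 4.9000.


Long-run renewal rate = 1/E(X)
= 1/4.9000
= 0.2041

0.2041


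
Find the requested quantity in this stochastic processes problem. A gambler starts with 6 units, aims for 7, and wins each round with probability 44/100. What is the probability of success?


Gambler's ruin formula:
r = q/p = 0.5600/0.4400 = 1.2727
P(win) = (1 - r^i)/(1 - r^N)
= (1 - 1.2727^6)/(1 - 1.2727^7)
= 0.7371

0.7371


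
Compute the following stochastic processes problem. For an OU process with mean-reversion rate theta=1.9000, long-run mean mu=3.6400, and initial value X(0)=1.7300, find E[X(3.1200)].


E[X(t)] = mu + (X(0) - mu)*exp(-theta*t)
= 3.6400 + (1.7300 - 3.6400)*exp(-1.9000*3.1200)
= 3.6400 + -1.9100 * 0.0027
= 3.6349

3.6349


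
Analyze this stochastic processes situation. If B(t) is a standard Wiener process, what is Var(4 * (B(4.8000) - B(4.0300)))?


Var(alpha*(B(t)-B(s))) = alpha^2 * (t-s)
= 4^2 * (4.8000 - 4.0300)
= 16 * 0.7700
= 12.3200

12.3200


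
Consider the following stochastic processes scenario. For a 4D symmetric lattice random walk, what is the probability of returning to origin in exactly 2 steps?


P(return in 2 steps) = P(reverse first step) = 1/(2d)
= 1/8
= 0.1250

0.1250


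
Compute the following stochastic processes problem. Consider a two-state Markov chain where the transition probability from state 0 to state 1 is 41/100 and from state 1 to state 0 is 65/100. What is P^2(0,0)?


Computing P^2 by matrix multiplication.
P = [[0.5900, 0.4100], [0.6500, 0.3500]]
After raising P to the power 2:
P^2(0,0) = 0.6146

0.6146


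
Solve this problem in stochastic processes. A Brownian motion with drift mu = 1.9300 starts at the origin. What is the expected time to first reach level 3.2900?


Expected first passage time = a/mu
= 3.2900/1.9300
= 1.7047

1.7047


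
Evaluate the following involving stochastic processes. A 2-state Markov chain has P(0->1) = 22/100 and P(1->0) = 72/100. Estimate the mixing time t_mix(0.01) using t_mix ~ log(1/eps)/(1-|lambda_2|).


lambda_2 = |1 - p01 - p10| = |1 - 0.2200 - 0.7200| = 0.0600
t_mix ~ log(1/eps)/(1 - |lambda_2|)
= log(100)/(1 - 0.0600) = 4.6052/0.9400
= 4.8991

4.8991


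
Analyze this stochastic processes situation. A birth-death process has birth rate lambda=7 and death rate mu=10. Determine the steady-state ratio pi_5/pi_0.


For birth-death process, pi_n/pi_0 = (lambda/mu)^n
= (7/10)^5
= 0.1681

0.1681


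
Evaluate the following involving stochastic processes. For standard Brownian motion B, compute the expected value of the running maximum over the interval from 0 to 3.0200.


E(max B(s)) = sqrt(2t/pi)
= sqrt(2*3.0200/pi)
= sqrt(1.9226)
= 1.3866

1.3866


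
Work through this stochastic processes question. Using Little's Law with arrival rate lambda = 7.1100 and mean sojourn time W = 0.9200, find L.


Little's Law: L = lambda * W
= 7.1100 * 0.9200
= 6.5412

6.5412


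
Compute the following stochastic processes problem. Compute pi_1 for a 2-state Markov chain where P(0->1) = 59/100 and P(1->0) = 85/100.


Stationary distribution: pi_0 = p10/(p01+p10), pi_1 = p01/(p01+p10)
p01 = 0.5900, p10 = 0.8500
pi_1 = 0.4097

0.4097


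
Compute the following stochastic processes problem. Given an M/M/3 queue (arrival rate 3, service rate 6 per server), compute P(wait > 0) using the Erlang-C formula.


a = lambda/mu = 0.5000
rho = a/c = 0.1667
Erlang-C formula applied:
C(c,a) = 0.0152

0.0152


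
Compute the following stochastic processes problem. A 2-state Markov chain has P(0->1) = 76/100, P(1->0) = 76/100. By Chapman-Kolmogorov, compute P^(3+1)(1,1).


P^4 = P^3 * P^1
Computing via matrix multiplication of the transition matrix.
Entry (1,1) of P^4 = 0.5366

0.5366


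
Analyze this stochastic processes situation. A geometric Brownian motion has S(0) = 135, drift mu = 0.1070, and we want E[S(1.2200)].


E[S(t)] = S(0) * exp(mu * t)
= 135 * exp(0.1070 * 1.2200)
= 135 * 1.1394
= 153.8249

153.8249


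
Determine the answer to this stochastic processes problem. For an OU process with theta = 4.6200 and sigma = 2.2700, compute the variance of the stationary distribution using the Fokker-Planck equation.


Stationary variance = sigma^2 / (2*theta)
= 2.2700^2 / (2*4.6200)
= 5.1529 / 9.2400
= 0.5577

0.5577


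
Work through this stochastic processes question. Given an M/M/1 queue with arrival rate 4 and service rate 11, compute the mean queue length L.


rho = 4/11 = 0.3636
L = rho/(1-rho)
= 0.3636/0.6364
= 0.5714

0.5714


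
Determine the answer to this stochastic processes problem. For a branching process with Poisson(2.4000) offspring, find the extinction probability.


Since mu = 2.4000 > 1, extinction prob q < 1.
Solve s = exp(mu*(s-1)) iteratively.
q = 0.1214

0.1214


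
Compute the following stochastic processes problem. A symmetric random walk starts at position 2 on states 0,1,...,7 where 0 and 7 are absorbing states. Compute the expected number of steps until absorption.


For symmetric RW on 0,...,N with absorbing barriers, E(i) = i*(N-i)
E(2) = 2 * 5 = 10

10


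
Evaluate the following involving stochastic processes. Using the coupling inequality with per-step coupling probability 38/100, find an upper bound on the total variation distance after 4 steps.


TV distance bound <= (1-delta)^n
= (1 - 0.3800)^4
= 0.6200^4
= 0.1478

0.1478


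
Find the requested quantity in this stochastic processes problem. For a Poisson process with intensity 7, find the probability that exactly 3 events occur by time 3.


P(N(t)=k) = (lambda*t)^k * exp(-lambda*t) / k!
lambda*t = 21
= 21^3 * exp(-21) / 3!
= 9261 * 7.5826e-10 / 6
= 1.1704e-06

1.1704e-06


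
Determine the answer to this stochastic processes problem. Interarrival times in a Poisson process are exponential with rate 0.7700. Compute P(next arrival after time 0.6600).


P(X > t) = exp(-lambda * t)
= exp(-0.7700 * 0.6600)
= exp(-0.5082) = 0.6016

0.6016


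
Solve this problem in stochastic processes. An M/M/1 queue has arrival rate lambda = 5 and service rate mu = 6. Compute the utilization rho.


rho = lambda/mu
= 5/6
= 0.8333

0.8333


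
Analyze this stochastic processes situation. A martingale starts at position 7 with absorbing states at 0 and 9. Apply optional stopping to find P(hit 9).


By optional stopping theorem: E(M at tau) = M(0) = 7
P(hit 9)*9 + P(hit 0)*0 = 7
P(hit 9) = (7 - 0)/(9 - 0) = 7/9 = 0.7778

0.7778


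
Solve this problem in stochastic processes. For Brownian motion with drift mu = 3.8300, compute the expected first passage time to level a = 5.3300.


Expected first passage time = a/mu
= 5.3300/3.8300
= 1.3916

1.3916


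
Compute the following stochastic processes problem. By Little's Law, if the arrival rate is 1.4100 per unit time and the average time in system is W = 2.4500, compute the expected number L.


Little's Law: L = lambda * W
= 1.4100 * 2.4500
= 3.4545

3.4545


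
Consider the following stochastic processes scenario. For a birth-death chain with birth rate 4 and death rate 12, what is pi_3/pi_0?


For birth-death process, pi_n/pi_0 = (lambda/mu)^n
= (4/12)^3
= 0.0370

0.0370


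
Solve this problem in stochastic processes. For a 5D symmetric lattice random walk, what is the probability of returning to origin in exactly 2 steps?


P(return in 2 steps) = P(reverse first step) = 1/(2d)
= 1/10
= 0.1000

0.1000


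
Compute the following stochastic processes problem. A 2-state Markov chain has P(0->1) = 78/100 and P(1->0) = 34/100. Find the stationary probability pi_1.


Stationary distribution: pi_0 = p10/(p01+p10), pi_1 = p01/(p01+p10)
p01 = 0.7800, p10 = 0.3400
pi_1 = 0.6964

0.6964


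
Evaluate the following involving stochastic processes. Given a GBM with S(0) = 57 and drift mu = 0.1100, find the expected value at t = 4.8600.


E[S(t)] = S(0) * exp(mu * t)
= 57 * exp(0.1100 * 4.8600)
= 57 * 1.7068
= 97.2856

97.2856


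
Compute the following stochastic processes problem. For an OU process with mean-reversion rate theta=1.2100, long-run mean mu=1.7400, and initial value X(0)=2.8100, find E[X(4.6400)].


E[X(t)] = mu + (X(0) - mu)*exp(-theta*t)
= 1.7400 + (2.8100 - 1.7400)*exp(-1.2100*4.6400)
= 1.7400 + 1.0700 * 0.0036
= 1.7439

1.7439


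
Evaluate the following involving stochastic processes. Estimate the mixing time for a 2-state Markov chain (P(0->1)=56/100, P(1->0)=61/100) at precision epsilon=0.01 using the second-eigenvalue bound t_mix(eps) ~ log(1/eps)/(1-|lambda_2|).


lambda_2 = |1 - p01 - p10| = |1 - 0.5600 - 0.6100| = 0.1700
t_mix ~ log(1/eps)/(1 - |lambda_2|)
= log(100)/(1 - 0.1700) = 4.6052/0.8300
= 5.5484

5.5484


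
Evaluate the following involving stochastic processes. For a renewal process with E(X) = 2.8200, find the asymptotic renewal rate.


Long-run renewal rate = 1/E(X)
= 1/2.8200
= 0.3546

0.3546


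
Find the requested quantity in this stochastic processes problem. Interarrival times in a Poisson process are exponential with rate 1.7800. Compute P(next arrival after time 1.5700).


P(X > t) = exp(-lambda * t)
= exp(-1.7800 * 1.5700)
= exp(-2.7946) = 0.0611

0.0611


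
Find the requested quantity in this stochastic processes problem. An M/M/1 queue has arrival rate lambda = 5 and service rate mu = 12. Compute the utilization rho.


rho = lambda/mu
= 5/12
= 0.4167

0.4167


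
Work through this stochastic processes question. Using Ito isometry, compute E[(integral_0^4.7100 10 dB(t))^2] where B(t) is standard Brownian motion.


By Ito isometry: E[(int f dB)^2] = int f^2 dt
= 10^2 * 4.7100
= 100 * 4.7100 = 471.0000

471.0000


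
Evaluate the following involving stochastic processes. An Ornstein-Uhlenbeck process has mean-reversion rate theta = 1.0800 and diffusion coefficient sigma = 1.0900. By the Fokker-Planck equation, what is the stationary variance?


Stationary variance = sigma^2 / (2*theta)
= 1.0900^2 / (2*1.0800)
= 1.1881 / 2.1600
= 0.5500

0.5500


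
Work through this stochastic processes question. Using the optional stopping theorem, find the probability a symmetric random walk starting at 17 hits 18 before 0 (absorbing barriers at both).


By optional stopping theorem: E(M at tau) = M(0) = 17
P(hit 18)*18 + P(hit 0)*0 = 17
P(hit 18) = (17 - 0)/(18 - 0) = 17/18 = 0.9444

0.9444


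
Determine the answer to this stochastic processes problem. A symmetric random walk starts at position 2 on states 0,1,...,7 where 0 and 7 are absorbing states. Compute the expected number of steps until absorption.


For symmetric RW on 0,...,N with absorbing barriers, E(i) = i*(N-i)
E(2) = 2 * 5 = 10

10


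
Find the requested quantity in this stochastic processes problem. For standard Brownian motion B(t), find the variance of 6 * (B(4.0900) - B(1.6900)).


Var(alpha*(B(t)-B(s))) = alpha^2 * (t-s)
= 6^2 * (4.0900 - 1.6900)
= 36 * 2.4000
= 86.4000

86.4000


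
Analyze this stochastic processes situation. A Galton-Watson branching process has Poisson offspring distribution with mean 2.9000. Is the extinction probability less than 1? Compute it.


Since mu = 2.9000 > 1, extinction prob q < 1.
Solve s = exp(mu*(s-1)) iteratively.
q = 0.0668

0.0668


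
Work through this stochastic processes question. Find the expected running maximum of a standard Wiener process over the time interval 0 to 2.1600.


E(max B(s)) = sqrt(2t/pi)
= sqrt(2*2.1600/pi)
= sqrt(1.3751)
= 1.1726

1.1726


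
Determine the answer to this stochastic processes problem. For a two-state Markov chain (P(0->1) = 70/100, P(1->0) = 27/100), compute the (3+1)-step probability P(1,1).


P^4 = P^3 * P^1
Computing via matrix multiplication of the transition matrix.
Entry (1,1) of P^4 = 0.7216

0.7216


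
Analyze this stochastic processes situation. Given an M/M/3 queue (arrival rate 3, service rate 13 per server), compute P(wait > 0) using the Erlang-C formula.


a = lambda/mu = 0.2308
rho = a/c = 0.0769
Erlang-C formula applied:
C(c,a) = 0.0018

0.0018


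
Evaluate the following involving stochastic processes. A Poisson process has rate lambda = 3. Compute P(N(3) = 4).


P(N(t)=k) = (lambda*t)^k * exp(-lambda*t) / k!
lambda*t = 9
= 9^4 * exp(-9) / 4!
= 6561 * 1.2341e-04 / 24
= 0.0337

0.0337


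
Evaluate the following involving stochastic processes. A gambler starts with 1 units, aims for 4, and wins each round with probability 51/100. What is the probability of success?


Gambler's ruin formula:
r = q/p = 0.4900/0.5100 = 0.9608
P(win) = (1 - r^i)/(1 - r^N)
= (1 - 0.9608^1)/(1 - 0.9608^4)
= 0.2652

0.2652


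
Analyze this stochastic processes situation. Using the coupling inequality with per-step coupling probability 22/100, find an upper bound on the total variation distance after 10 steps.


TV distance bound <= (1-delta)^n
= (1 - 0.2200)^10
= 0.7800^10
= 0.0834

0.0834


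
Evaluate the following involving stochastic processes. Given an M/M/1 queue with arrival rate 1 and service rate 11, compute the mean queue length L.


rho = 1/11 = 0.0909
L = rho/(1-rho)
= 0.0909/0.9091
= 0.1000

0.1000


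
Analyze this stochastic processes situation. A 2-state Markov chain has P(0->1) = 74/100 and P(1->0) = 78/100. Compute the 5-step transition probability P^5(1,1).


Computing P^5 by matrix multiplication.
P = [[0.2600, 0.7400], [0.7800, 0.2200]]
After raising P to the power 5:
P^5(1,1) = 0.4673

0.4673


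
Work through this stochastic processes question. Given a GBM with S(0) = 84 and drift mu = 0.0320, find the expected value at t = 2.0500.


E[S(t)] = S(0) * exp(mu * t)
= 84 * exp(0.0320 * 2.0500)
= 84 * 1.0678
= 89.6952

89.6952


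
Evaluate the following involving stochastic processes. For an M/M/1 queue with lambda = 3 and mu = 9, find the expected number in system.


rho = 3/9 = 0.3333
L = rho/(1-rho)
= 0.3333/0.6667
= 0.5000

0.5000


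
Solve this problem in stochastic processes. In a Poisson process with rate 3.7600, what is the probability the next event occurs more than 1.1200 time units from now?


P(X > t) = exp(-lambda * t)
= exp(-3.7600 * 1.1200)
= exp(-4.2112) = 0.0148

0.0148


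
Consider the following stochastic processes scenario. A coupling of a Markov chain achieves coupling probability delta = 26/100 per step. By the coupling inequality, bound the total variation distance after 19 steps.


TV distance bound <= (1-delta)^n
= (1 - 0.2600)^19
= 0.7400^19
= 0.0033

0.0033


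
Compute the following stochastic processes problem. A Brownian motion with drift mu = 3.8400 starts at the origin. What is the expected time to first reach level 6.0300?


Expected first passage time = a/mu
= 6.0300/3.8400
= 1.5703

1.5703


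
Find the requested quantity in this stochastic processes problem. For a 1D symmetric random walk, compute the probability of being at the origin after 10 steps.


P(S(10) = 0) = C(10,5) / 4^5
= 252 / 1024
= 0.2461

0.2461


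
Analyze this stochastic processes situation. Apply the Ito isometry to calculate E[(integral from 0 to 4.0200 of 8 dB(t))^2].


By Ito isometry: E[(int f dB)^2] = int f^2 dt
= 8^2 * 4.0200
= 64 * 4.0200 = 257.2800

257.2800


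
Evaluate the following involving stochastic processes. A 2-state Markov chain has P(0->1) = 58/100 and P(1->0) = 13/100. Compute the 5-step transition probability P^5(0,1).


Computing P^5 by matrix multiplication.
P = [[0.4200, 0.5800], [0.1300, 0.8700]]
After raising P to the power 5:
P^5(0,1) = 0.8152

0.8152


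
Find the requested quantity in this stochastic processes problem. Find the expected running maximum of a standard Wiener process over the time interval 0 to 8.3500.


E(max B(s)) = sqrt(2t/pi)
= sqrt(2*8.3500/pi)
= sqrt(5.3158)
= 2.3056

2.3056


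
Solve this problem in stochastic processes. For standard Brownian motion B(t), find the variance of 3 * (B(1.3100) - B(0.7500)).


Var(alpha*(B(t)-B(s))) = alpha^2 * (t-s)
= 3^2 * (1.3100 - 0.7500)
= 9 * 0.5600
= 5.0400

5.0400


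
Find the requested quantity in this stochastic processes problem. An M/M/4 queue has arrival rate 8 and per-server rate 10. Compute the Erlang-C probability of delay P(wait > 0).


a = lambda/mu = 0.8000
rho = a/c = 0.2000
Erlang-C formula applied:
C(c,a) = 0.0096

0.0096


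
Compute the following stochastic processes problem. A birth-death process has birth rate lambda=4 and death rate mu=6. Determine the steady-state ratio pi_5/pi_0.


For birth-death process, pi_n/pi_0 = (lambda/mu)^n
= (4/6)^5
= 0.1317

0.1317


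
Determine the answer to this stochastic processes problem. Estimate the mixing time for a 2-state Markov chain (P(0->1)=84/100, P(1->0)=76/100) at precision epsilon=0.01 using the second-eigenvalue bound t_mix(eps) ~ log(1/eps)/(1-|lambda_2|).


lambda_2 = |1 - p01 - p10| = |1 - 0.8400 - 0.7600| = 0.6000
t_mix ~ log(1/eps)/(1 - |lambda_2|)
= log(100)/(1 - 0.6000) = 4.6052/0.4000
= 11.5129

11.5129


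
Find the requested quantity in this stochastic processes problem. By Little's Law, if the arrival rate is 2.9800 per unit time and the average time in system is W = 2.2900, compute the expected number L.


Little's Law: L = lambda * W
= 2.9800 * 2.2900
= 6.8242

6.8242


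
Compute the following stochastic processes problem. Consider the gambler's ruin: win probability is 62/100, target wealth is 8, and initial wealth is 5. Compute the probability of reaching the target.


Gambler's ruin formula:
r = q/p = 0.3800/0.6200 = 0.6129
P(win) = (1 - r^i)/(1 - r^N)
= (1 - 0.6129^5)/(1 - 0.6129^8)
= 0.9321

0.9321


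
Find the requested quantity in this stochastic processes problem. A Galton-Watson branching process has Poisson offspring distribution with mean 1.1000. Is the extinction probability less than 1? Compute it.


Since mu = 1.1000 > 1, extinction prob q < 1.
Solve s = exp(mu*(s-1)) iteratively.
q = 0.8239

0.8239


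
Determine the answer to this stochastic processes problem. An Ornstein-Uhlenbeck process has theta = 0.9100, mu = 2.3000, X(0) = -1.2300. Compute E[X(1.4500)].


E[X(t)] = mu + (X(0) - mu)*exp(-theta*t)
= 2.3000 + (-1.2300 - 2.3000)*exp(-0.9100*1.4500)
= 2.3000 + -3.5300 * 0.2673
= 1.3565

1.3565


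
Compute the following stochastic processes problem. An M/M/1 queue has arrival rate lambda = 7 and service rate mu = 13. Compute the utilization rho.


rho = lambda/mu
= 7/13
= 0.5385

0.5385


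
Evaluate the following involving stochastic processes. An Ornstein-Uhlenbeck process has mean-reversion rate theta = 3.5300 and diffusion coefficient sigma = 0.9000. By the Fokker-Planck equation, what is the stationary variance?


Stationary variance = sigma^2 / (2*theta)
= 0.9000^2 / (2*3.5300)
= 0.8100 / 7.0600
= 0.1147

0.1147


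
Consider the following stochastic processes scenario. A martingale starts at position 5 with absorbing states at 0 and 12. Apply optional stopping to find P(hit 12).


By optional stopping theorem: E(M at tau) = M(0) = 5
P(hit 12)*12 + P(hit 0)*0 = 5
P(hit 12) = (5 - 0)/(12 - 0) = 5/12 = 0.4167

0.4167
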